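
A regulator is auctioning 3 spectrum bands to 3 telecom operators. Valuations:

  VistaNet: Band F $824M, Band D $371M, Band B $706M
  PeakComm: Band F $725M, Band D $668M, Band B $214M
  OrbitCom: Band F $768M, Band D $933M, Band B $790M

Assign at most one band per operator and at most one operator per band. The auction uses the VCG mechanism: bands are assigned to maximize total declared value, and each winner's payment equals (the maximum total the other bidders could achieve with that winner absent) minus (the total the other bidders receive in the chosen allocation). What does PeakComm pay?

Efficient allocation: VistaNet→Band B ($706M), PeakComm→Band F ($725M), OrbitCom→Band D ($933M); total welfare W = $2364M.
PeakComm receives Band F at value $725M, so the others get W − 725 = $1639M.
Without PeakComm: best allocation of the remaining 2 bidders over all 3 bands is VistaNet→Band F ($824M), OrbitCom→Band D ($933M), total $1757M.
VCG payment = (others' best without PeakComm) − (others' welfare with PeakComm) = 1757 − 1639 = $118M.

PeakComm pays $118M.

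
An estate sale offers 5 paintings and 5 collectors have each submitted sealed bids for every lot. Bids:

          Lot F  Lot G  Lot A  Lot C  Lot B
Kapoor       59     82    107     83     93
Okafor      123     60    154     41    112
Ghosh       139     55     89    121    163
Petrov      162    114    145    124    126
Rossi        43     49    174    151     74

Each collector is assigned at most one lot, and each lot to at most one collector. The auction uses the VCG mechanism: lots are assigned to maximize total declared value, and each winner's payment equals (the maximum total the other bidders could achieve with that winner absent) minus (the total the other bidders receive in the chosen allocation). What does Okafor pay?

Efficient allocation: Kapoor→Lot G ($82), Okafor→Lot A ($154), Ghosh→Lot B ($163), Petrov→Lot F ($162), Rossi→Lot C ($151); total welfare W = $712.
Okafor receives Lot A at value $154, so the others get W − 154 = $558.
Without Okafor: best allocation of the remaining 4 bidders over all 5 lots is Kapoor→Lot A ($107), Ghosh→Lot B ($163), Petrov→Lot F ($162), Rossi→Lot C ($151), total $583.
VCG payment = (others' best without Okafor) − (others' welfare with Okafor) = 583 − 558 = $25.

Okafor pays $25.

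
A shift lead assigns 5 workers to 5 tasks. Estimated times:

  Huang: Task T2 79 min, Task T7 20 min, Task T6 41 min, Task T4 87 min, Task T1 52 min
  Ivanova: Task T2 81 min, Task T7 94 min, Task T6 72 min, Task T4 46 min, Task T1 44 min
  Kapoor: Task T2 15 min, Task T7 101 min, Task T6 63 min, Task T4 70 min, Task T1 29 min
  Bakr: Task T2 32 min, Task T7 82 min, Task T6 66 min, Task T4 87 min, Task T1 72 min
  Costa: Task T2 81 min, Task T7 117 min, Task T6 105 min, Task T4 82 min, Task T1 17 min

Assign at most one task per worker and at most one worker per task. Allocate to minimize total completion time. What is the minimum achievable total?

Min total: 164 min

Optimal: Huang→Task T7 (20 min), Ivanova→Task T4 (46 min), Kapoor→Task T2 (15 min), Bakr→Task T6 (66 min), Costa→Task T1 (17 min) — total 20+46+15+66+17 = 164 min.
Swapping Bakr↔Kapoor (Bakr→Task T2 32 min, Kapoor→Task T6 63 min) adds 14.
Checked against all permutations: 164 min is optimal.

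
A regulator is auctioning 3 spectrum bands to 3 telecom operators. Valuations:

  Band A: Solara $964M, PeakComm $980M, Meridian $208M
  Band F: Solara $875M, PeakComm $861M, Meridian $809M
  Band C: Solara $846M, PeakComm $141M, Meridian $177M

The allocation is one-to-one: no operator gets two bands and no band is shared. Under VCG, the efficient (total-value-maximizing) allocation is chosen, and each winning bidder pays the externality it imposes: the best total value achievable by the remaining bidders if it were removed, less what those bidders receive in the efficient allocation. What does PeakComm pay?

Efficient allocation: Solara→Band C ($846M), PeakComm→Band A ($980M), Meridian→Band F ($809M); total welfare W = $2635M.
PeakComm receives Band A at value $980M, so the others get W − 980 = $1655M.
Without PeakComm: best allocation of the remaining 2 bidders over all 3 bands is Solara→Band A ($964M), Meridian→Band F ($809M), total $1773M.
VCG payment = (others' best without PeakComm) − (others' welfare with PeakComm) = 1773 − 1655 = $118M.

PeakComm pays $118M.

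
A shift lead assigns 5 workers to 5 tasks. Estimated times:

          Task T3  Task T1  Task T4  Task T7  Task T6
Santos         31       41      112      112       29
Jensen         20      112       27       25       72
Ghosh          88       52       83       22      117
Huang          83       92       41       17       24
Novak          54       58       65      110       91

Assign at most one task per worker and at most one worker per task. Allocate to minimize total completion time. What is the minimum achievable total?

Minimum total: 162 min

Optimal: Santos→Task T3 (31 min), Jensen→Task T4 (27 min), Ghosh→Task T7 (22 min), Huang→Task T6 (24 min), Novak→Task T1 (58 min) — total 31+27+22+24+58 = 162 min.
Column-greedy (each task in turn goes to its cheapest remaining worker) gives 215 min, worse by 53.
No other one-to-one assignment undercuts 162 min.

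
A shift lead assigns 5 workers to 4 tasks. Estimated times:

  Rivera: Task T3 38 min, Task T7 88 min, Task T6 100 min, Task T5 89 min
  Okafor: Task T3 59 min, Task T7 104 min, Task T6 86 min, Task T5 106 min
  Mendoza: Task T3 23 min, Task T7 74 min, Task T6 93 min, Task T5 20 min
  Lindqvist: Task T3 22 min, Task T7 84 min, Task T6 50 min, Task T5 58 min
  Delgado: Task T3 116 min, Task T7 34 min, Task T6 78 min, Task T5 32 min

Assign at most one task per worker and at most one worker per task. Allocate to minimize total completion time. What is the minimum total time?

Min total: 142 min

This is a one-to-one assignment (minimum-cost bipartite matching).
Optimal: Rivera→Task T3 (38 min), Delgado→Task T7 (34 min), Lindqvist→Task T6 (50 min), Mendoza→Task T5 (20 min) — total 38+34+50+20 = 142 min.
Row-greedy (each worker in turn takes its cheapest remaining task) gives 228 min, worse by 86.
Swapping Mendoza↔Delgado (Mendoza→Task T7 74 min, Delgado→Task T5 32 min) adds 52.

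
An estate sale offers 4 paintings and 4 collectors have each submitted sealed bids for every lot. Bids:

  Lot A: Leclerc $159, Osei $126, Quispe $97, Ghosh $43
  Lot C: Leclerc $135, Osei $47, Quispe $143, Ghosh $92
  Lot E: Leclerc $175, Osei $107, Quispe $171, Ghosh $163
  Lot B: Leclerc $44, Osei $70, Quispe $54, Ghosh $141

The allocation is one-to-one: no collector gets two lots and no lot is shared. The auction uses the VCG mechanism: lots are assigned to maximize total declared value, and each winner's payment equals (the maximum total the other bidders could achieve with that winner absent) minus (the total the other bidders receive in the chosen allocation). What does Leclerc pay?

Efficient allocation: Leclerc→Lot E ($175), Osei→Lot A ($126), Quispe→Lot C ($143), Ghosh→Lot B ($141); total welfare W = $585.
Leclerc receives Lot E at value $175, so the others get W − 175 = $410.
Without Leclerc: best allocation of the remaining 3 bidders over all 4 lots is Osei→Lot A ($126), Quispe→Lot E ($171), Ghosh→Lot B ($141), total $438.
VCG payment = (others' best without Leclerc) − (others' welfare with Leclerc) = 438 − 410 = $28.

Leclerc pays $28.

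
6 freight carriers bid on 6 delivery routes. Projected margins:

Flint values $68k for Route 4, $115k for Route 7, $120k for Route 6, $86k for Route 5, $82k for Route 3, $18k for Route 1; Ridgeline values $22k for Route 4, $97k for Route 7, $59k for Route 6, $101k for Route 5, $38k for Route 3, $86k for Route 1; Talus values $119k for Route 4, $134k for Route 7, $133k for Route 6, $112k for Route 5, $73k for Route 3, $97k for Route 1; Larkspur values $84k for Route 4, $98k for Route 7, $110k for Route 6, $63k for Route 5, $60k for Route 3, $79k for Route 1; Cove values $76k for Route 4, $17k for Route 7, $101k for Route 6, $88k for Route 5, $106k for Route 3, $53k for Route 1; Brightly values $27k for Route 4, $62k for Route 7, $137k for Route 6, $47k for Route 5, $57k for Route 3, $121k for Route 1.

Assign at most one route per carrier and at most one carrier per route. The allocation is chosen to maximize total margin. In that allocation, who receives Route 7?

Flint receives Route 7.

Optimal: Flint→Route 7 ($115k), Ridgeline→Route 5 ($101k), Talus→Route 4 ($119k), Larkspur→Route 6 ($110k), Cove→Route 3 ($106k), Brightly→Route 1 ($121k) — total 115+101+119+110+106+121 = $672k.
Column-greedy (each route in turn goes to its best remaining carrier) gives $657k, worse by 15.
Next-best assignment: Flint→Route 6, Ridgeline→Route 5, Talus→Route 7, Larkspur→Route 4, Cove→Route 3, Brightly→Route 1 = $666k.
Checked against all permutations: $672k is optimal.
Flint's own top route is Route 6 ($120k), but forcing Flint→Route 6 and reassigning the rest optimally gives only $666k — worse by 6.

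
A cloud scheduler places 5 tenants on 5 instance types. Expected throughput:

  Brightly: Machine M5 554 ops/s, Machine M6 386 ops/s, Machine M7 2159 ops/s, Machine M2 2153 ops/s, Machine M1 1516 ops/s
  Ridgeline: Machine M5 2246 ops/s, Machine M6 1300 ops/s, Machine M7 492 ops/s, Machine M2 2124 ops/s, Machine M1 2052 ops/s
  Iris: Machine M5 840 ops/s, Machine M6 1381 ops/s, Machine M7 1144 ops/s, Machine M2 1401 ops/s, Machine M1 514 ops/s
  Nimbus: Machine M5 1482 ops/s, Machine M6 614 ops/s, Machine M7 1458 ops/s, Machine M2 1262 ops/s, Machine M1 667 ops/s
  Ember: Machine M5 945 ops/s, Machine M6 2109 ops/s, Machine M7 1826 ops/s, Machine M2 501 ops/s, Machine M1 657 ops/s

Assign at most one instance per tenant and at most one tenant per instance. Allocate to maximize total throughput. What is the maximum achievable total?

Maximum total: 9203 ops/s

Optimal: Brightly→Machine M7 (2159 ops/s), Ridgeline→Machine M1 (2052 ops/s), Iris→Machine M2 (1401 ops/s), Nimbus→Machine M5 (1482 ops/s), Ember→Machine M6 (2109 ops/s) — total 2159+2052+1401+1482+2109 = 9203 ops/s.
Column-greedy (each instance in turn goes to its best remaining tenant) gives 8582 ops/s, worse by 621.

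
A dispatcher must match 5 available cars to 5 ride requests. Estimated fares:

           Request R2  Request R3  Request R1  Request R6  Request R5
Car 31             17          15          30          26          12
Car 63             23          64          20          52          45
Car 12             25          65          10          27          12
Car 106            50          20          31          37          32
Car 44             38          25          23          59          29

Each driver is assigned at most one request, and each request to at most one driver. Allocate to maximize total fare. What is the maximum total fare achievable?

Optimal: Car 31→Request R1 ($30), Car 63→Request R5 ($45), Car 12→Request R3 ($65), Car 106→Request R2 ($50), Car 44→Request R6 ($59) — total 30+45+65+50+59 = $249.
Row-greedy (each driver in turn takes its best remaining request) gives $200, worse by 49.

Max total: $249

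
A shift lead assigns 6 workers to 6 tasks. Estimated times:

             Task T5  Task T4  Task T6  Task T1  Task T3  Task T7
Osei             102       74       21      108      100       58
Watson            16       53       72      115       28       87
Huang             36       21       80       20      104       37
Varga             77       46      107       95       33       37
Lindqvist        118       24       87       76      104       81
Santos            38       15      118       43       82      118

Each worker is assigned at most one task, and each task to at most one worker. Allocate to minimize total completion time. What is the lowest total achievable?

This is the linear assignment problem.
Optimal: Osei→Task T6 (21 min), Watson→Task T3 (28 min), Huang→Task T1 (20 min), Varga→Task T7 (37 min), Lindqvist→Task T4 (24 min), Santos→Task T5 (38 min) — total 21+28+20+37+24+38 = 168 min.
Swapping Santos↔Watson (Santos→Task T3 82 min, Watson→Task T5 16 min) adds 32.
No other one-to-one assignment undercuts 168 min.

Minimum total: 168 min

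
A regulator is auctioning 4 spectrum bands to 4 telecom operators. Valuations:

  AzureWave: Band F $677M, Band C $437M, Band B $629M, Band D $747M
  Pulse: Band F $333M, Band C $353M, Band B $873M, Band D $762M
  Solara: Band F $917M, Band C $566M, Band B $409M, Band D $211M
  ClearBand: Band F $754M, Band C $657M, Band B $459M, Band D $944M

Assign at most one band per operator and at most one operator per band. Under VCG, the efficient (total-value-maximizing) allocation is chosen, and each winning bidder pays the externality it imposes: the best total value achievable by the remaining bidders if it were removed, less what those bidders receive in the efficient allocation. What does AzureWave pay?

Efficient allocation: AzureWave→Band D ($747M), Pulse→Band B ($873M), Solara→Band F ($917M), ClearBand→Band C ($657M); total welfare W = $3194M.
AzureWave receives Band D at value $747M, so the others get W − 747 = $2447M.
Without AzureWave: best allocation of the remaining 3 bidders over all 4 bands is Pulse→Band B ($873M), Solara→Band F ($917M), ClearBand→Band D ($944M), total $2734M.
VCG payment = (others' best without AzureWave) − (others' welfare with AzureWave) = 2734 − 2447 = $287M.

AzureWave pays $287M.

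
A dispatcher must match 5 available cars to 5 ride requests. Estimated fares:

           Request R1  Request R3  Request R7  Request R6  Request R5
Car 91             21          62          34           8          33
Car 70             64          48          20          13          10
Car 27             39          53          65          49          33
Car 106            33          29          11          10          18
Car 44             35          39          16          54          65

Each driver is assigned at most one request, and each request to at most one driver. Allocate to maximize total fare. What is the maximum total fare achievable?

This is a one-to-one assignment (maximum-weight bipartite matching).
Optimal: Car 91→Request R3 ($62), Car 70→Request R1 ($64), Car 27→Request R7 ($65), Car 106→Request R6 ($10), Car 44→Request R5 ($65) — total 62+64+65+10+65 = $266.
Row-greedy (each driver in turn takes its best remaining request) gives $263, worse by 3.
Next-best assignment: Car 91→Request R3, Car 70→Request R1, Car 27→Request R7, Car 106→Request R5, Car 44→Request R6 = $263.

Maximum total: $266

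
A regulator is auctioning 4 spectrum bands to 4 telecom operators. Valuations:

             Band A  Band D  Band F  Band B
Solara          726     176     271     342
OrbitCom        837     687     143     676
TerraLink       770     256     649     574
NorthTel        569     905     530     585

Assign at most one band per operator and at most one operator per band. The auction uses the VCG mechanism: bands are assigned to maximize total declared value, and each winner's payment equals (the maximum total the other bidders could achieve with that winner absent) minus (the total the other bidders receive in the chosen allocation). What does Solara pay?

Solara pays $161M.

Efficient allocation: Solara→Band A ($726M), OrbitCom→Band B ($676M), TerraLink→Band F ($649M), NorthTel→Band D ($905M); total welfare W = $2956M.
Solara receives Band A at value $726M, so the others get W − 726 = $2230M.
Without Solara: best allocation of the remaining 3 bidders over all 4 bands is OrbitCom→Band A ($837M), TerraLink→Band F ($649M), NorthTel→Band D ($905M), total $2391M.
VCG payment = (others' best without Solara) − (others' welfare with Solara) = 2391 − 2230 = $161M.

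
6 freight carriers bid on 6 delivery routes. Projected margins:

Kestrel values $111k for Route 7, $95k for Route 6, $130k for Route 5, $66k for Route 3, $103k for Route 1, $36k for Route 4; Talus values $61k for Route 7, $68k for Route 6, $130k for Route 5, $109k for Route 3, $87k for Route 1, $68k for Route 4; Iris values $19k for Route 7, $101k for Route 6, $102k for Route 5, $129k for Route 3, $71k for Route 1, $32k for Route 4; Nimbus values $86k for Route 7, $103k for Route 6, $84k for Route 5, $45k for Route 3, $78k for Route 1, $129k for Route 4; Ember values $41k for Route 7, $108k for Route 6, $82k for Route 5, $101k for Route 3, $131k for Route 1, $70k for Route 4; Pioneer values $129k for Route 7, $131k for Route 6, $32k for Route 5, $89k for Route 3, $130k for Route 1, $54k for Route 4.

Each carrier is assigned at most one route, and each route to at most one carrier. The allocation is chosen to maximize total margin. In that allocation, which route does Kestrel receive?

Optimal: Kestrel→Route 7 ($111k), Talus→Route 5 ($130k), Iris→Route 3 ($129k), Nimbus→Route 4 ($129k), Ember→Route 1 ($131k), Pioneer→Route 6 ($131k) — total 111+130+129+129+131+131 = $761k.
Column-greedy (each route in turn goes to its best remaining carrier) gives $712k, worse by 49.
Swapping Talus↔Iris (Talus→Route 3 $109k, Iris→Route 5 $102k) loses 48.
Kestrel's own top route is Route 5 ($130k), but forcing Kestrel→Route 5 and reassigning the rest optimally gives only $729k — worse by 32.

Kestrel receives Route 7.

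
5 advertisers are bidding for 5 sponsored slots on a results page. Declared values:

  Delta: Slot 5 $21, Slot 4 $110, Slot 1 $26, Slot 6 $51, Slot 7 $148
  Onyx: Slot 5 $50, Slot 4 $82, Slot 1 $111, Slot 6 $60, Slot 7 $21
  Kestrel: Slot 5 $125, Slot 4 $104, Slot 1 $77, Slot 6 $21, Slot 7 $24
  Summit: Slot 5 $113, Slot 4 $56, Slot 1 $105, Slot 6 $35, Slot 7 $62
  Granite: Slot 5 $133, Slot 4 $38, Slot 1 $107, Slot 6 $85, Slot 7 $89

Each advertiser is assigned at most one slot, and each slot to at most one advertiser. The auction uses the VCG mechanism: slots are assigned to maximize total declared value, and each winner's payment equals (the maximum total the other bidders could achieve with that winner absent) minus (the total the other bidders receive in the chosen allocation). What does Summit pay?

Efficient allocation: Delta→Slot 7 ($148), Onyx→Slot 1 ($111), Kestrel→Slot 4 ($104), Summit→Slot 5 ($113), Granite→Slot 6 ($85); total welfare W = $561.
Summit receives Slot 5 at value $113, so the others get W − 113 = $448.
Without Summit: best allocation of the remaining 4 bidders over all 5 slots is Delta→Slot 7 ($148), Onyx→Slot 1 ($111), Kestrel→Slot 4 ($104), Granite→Slot 5 ($133), total $496.
VCG payment = (others' best without Summit) − (others' welfare with Summit) = 496 − 448 = $48.

Summit pays $48.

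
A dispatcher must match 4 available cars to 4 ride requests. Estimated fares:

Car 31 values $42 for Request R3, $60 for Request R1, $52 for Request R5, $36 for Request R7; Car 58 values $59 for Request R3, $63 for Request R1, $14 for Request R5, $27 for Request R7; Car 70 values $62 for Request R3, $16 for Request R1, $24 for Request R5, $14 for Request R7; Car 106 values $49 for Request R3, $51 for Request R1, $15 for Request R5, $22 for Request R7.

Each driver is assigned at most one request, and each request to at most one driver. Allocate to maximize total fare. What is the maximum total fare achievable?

Treat this as an assignment problem: match each driver to one request.
Optimal: Car 31→Request R5 ($52), Car 58→Request R1 ($63), Car 70→Request R3 ($62), Car 106→Request R7 ($22) — total 52+63+62+22 = $199.
Row-greedy (each driver in turn takes its best remaining request) gives $165, worse by 34.
Swapping Car 58↔Car 31 (Car 58→Request R5 $14, Car 31→Request R1 $60) loses 41.
Checked against all permutations: $199 is optimal.

Maximum total: $199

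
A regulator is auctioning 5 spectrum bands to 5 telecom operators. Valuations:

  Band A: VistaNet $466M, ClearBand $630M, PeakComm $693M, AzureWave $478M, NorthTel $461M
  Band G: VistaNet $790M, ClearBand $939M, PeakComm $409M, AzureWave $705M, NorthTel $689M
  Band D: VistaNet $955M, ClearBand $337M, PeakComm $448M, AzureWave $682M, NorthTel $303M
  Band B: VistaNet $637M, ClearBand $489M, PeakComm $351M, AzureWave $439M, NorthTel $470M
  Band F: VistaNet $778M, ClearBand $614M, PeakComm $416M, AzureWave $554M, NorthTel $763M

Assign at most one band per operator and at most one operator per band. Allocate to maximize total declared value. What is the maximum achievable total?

Maximum total: $3789M

Optimal: VistaNet→Band D ($955M), ClearBand→Band G ($939M), PeakComm→Band A ($693M), AzureWave→Band B ($439M), NorthTel→Band F ($763M) — total 955+939+693+439+763 = $3789M.
Checked against all permutations: $3789M is optimal.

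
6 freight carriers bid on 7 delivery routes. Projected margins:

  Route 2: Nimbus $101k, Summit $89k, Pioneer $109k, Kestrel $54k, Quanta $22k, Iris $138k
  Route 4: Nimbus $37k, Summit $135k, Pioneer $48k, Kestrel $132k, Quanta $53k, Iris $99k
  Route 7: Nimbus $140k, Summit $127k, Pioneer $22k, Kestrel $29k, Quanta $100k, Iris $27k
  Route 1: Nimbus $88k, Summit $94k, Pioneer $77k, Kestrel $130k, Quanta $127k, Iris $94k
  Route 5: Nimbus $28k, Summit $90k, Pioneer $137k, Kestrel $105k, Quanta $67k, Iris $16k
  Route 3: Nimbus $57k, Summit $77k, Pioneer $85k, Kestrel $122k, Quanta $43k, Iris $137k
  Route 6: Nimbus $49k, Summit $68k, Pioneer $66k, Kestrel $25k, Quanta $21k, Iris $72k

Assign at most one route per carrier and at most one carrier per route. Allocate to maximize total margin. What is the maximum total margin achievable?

Maximum total: $799k

Optimal: Nimbus→Route 7 ($140k), Summit→Route 4 ($135k), Pioneer→Route 5 ($137k), Kestrel→Route 3 ($122k), Quanta→Route 1 ($127k), Iris→Route 2 ($138k) — total 140+135+137+122+127+138 = $799k.
Column-greedy (each route in turn goes to its best remaining carrier) gives $723k, worse by 76.
Next-best assignment: Nimbus→Route 7, Summit→Route 2, Pioneer→Route 5, Kestrel→Route 4, Quanta→Route 1, Iris→Route 3 = $762k.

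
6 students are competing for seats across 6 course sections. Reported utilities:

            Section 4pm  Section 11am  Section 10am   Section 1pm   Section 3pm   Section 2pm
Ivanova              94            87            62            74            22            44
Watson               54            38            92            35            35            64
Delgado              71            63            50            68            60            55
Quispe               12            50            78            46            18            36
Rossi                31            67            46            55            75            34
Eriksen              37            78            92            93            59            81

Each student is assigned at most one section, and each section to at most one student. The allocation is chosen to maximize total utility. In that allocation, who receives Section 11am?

Ivanova receives Section 11am.

This is a one-to-one assignment (maximum-weight bipartite matching).
Optimal: Ivanova→Section 11am (87 points), Watson→Section 2pm (64 points), Delgado→Section 4pm (71 points), Quispe→Section 10am (78 points), Rossi→Section 3pm (75 points), Eriksen→Section 1pm (93 points) — total 87+64+71+78+75+93 = 468 points.
Column-greedy (each section in turn goes to its best remaining student) gives 443 points, worse by 25.
Next-best assignment: Ivanova→Section 4pm, Watson→Section 2pm, Delgado→Section 11am, Quispe→Section 10am, Rossi→Section 3pm, Eriksen→Section 1pm = 467 points.
Ivanova's own top section is Section 4pm (94 points), but forcing Ivanova→Section 4pm and reassigning the rest optimally gives only 467 points — worse by 1.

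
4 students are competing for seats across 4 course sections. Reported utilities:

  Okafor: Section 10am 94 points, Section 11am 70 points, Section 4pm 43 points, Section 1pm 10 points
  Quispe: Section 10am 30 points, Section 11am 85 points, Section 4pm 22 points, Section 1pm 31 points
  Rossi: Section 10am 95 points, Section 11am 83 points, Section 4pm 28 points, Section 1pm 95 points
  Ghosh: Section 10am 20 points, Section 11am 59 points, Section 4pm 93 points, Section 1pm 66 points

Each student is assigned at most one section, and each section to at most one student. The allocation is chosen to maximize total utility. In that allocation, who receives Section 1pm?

Rossi receives Section 1pm.

Optimal: Okafor→Section 10am (94 points), Quispe→Section 11am (85 points), Rossi→Section 1pm (95 points), Ghosh→Section 4pm (93 points) — total 94+85+95+93 = 367 points.
Max-entry greedy (repeatedly take the single best remaining cell) gives 283 points, worse by 84.
Next-best assignment: Okafor→Section 10am, Quispe→Section 1pm, Rossi→Section 11am, Ghosh→Section 4pm = 301 points.
Checked against all permutations: 367 points is optimal.
Rossi's own top section is Section 10am (95 points), but forcing Rossi→Section 10am and reassigning the rest optimally gives only 289 points — worse by 78.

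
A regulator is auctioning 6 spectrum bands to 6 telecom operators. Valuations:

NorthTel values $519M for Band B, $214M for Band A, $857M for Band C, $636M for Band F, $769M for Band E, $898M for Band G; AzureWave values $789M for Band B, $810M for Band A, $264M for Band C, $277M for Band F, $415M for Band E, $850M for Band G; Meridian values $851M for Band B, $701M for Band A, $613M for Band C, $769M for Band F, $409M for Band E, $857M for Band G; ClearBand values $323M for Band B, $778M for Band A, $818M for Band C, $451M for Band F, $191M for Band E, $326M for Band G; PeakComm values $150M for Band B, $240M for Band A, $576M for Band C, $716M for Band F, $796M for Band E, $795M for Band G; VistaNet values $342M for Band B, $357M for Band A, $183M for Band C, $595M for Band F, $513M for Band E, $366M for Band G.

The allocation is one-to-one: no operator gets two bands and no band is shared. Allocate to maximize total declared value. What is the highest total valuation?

Max total: $4768M

This is the linear assignment problem.
Optimal: NorthTel→Band G ($898M), AzureWave→Band A ($810M), Meridian→Band B ($851M), ClearBand→Band C ($818M), PeakComm→Band E ($796M), VistaNet→Band F ($595M) — total 898+810+851+818+796+595 = $4768M.
Next-best assignment: NorthTel→Band C, AzureWave→Band G, Meridian→Band B, ClearBand→Band A, PeakComm→Band E, VistaNet→Band F = $4727M.
Checked against all permutations: $4768M is optimal.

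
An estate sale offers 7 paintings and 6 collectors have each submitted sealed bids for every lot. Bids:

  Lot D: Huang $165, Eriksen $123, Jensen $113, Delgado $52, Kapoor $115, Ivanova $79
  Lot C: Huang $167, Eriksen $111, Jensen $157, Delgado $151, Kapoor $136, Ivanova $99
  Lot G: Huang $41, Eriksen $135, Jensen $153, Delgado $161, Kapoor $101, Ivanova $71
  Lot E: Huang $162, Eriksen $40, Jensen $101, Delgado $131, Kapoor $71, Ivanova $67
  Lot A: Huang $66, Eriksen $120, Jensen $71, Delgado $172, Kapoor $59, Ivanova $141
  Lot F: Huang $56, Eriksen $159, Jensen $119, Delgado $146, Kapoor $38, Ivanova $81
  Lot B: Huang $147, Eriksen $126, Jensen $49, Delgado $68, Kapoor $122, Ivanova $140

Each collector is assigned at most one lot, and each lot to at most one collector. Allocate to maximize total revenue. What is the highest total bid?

Optimal: Huang→Lot D ($165), Eriksen→Lot F ($159), Jensen→Lot G ($153), Delgado→Lot A ($172), Kapoor→Lot C ($136), Ivanova→Lot B ($140) — total 165+159+153+172+136+140 = $925.
Max-entry greedy (repeatedly take the single best remaining cell) gives $906, worse by 19.
Next-best assignment: Huang→Lot E, Eriksen→Lot F, Jensen→Lot G, Delgado→Lot A, Kapoor→Lot C, Ivanova→Lot B = $922.
Every other assignment is strictly worse.

Maximum total: $925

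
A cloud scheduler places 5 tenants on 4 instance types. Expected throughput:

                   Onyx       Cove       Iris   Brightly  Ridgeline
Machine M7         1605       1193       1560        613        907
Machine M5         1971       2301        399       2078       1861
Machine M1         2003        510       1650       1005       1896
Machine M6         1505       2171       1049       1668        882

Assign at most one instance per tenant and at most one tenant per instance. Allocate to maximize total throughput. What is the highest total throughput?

Optimal: Iris→Machine M7 (1560 ops/s), Brightly→Machine M5 (2078 ops/s), Onyx→Machine M1 (2003 ops/s), Cove→Machine M6 (2171 ops/s) — total 1560+2078+2003+2171 = 7812 ops/s.
Column-greedy (each instance in turn goes to its best remaining tenant) gives 7470 ops/s, worse by 342.
Swapping Onyx↔Brightly (Onyx→Machine M5 1971 ops/s, Brightly→Machine M1 1005 ops/s) loses 1105.

Max total: 7812 ops/s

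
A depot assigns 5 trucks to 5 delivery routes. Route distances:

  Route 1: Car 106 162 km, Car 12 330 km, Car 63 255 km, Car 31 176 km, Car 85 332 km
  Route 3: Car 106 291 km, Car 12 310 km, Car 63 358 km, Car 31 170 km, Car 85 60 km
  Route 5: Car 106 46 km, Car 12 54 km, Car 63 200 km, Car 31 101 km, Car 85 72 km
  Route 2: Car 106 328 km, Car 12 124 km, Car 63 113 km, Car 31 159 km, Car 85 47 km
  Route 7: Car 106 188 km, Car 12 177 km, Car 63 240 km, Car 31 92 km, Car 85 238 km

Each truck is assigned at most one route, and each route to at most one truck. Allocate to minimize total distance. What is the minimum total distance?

Min total: 481 km

Optimal: Car 106→Route 1 (162 km), Car 12→Route 5 (54 km), Car 63→Route 2 (113 km), Car 31→Route 7 (92 km), Car 85→Route 3 (60 km) — total 162+54+113+92+60 = 481 km.
Min-entry greedy (repeatedly take the single cheapest remaining cell) gives 750 km, worse by 269.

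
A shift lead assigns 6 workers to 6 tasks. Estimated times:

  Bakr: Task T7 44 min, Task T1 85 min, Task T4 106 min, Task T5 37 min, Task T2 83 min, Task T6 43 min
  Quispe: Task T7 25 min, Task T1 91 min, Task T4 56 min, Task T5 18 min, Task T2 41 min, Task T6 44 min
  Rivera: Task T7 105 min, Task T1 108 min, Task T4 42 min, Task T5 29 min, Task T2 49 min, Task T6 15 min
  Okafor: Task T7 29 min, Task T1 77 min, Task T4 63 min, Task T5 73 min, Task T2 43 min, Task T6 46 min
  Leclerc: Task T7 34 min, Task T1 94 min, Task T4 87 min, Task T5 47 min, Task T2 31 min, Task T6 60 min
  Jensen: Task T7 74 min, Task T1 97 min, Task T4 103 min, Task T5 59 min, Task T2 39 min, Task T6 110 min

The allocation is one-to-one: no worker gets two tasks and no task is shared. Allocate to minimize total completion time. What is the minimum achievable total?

This is the linear assignment problem.
Optimal: Bakr→Task T6 (43 min), Quispe→Task T5 (18 min), Rivera→Task T4 (42 min), Okafor→Task T1 (77 min), Leclerc→Task T7 (34 min), Jensen→Task T2 (39 min) — total 43+18+42+77+34+39 = 253 min.
Column-greedy (each task in turn goes to its cheapest remaining worker) gives 322 min, worse by 69.
Swapping Jensen↔Okafor (Jensen→Task T1 97 min, Okafor→Task T2 43 min) adds 24.

Minimum total: 253 min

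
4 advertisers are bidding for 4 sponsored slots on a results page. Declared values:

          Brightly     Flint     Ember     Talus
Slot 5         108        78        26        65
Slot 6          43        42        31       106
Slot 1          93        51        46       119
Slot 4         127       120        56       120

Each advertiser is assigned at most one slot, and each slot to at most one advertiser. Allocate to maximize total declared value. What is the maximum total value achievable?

Optimal: Brightly→Slot 5 ($108), Flint→Slot 4 ($120), Ember→Slot 1 ($46), Talus→Slot 6 ($106) — total 108+120+46+106 = $380.
Row-greedy (each advertiser in turn takes its best remaining slot) gives $357, worse by 23.
Next-best assignment: Brightly→Slot 5, Flint→Slot 4, Ember→Slot 6, Talus→Slot 1 = $378.
Swapping Brightly↔Flint (Brightly→Slot 4 $127, Flint→Slot 5 $78) loses 23.

Maximum total: $380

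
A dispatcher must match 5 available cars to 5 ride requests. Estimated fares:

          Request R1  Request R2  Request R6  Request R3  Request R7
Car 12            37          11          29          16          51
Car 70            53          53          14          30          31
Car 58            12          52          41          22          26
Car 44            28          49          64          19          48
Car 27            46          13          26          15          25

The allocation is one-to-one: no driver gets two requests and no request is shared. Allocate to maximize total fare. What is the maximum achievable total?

Max total: $243

This is the linear assignment problem.
Optimal: Car 12→Request R7 ($51), Car 70→Request R3 ($30), Car 58→Request R2 ($52), Car 44→Request R6 ($64), Car 27→Request R1 ($46) — total 51+30+52+64+46 = $243.
Column-greedy (each request in turn goes to its best remaining driver) gives $210, worse by 33.
No other one-to-one assignment exceeds $243.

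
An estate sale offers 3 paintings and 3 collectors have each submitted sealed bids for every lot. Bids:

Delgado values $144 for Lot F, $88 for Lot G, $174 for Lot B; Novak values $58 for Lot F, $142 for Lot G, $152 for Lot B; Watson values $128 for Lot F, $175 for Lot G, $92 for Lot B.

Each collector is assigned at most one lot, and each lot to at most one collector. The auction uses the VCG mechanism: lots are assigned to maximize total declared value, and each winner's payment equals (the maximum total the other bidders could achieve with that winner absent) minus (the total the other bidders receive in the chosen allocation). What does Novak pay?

Efficient allocation: Delgado→Lot F ($144), Novak→Lot B ($152), Watson→Lot G ($175); total welfare W = $471.
Novak receives Lot B at value $152, so the others get W − 152 = $319.
Without Novak: best allocation of the remaining 2 bidders over all 3 lots is Delgado→Lot B ($174), Watson→Lot G ($175), total $349.
VCG payment = (others' best without Novak) − (others' welfare with Novak) = 349 − 319 = $30.

Novak pays $30.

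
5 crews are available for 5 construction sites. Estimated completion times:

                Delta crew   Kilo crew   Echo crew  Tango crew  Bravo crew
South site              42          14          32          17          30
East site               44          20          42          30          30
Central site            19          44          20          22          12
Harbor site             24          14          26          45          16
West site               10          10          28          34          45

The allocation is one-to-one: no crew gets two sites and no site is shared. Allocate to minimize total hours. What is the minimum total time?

Min total: 83 hours

This is a one-to-one assignment (minimum-cost bipartite matching).
Optimal: Delta crew→West site (10 hours), Kilo crew→East site (20 hours), Echo crew→Central site (20 hours), Tango crew→South site (17 hours), Bravo crew→Harbor site (16 hours) — total 10+20+20+17+16 = 83 hours.
Column-greedy (each site in turn goes to its cheapest remaining crew) gives 108 hours, worse by 25.
Next-best assignment: Delta crew→West site, Kilo crew→East site, Echo crew→Harbor site, Tango crew→South site, Bravo crew→Central site = 85 hours.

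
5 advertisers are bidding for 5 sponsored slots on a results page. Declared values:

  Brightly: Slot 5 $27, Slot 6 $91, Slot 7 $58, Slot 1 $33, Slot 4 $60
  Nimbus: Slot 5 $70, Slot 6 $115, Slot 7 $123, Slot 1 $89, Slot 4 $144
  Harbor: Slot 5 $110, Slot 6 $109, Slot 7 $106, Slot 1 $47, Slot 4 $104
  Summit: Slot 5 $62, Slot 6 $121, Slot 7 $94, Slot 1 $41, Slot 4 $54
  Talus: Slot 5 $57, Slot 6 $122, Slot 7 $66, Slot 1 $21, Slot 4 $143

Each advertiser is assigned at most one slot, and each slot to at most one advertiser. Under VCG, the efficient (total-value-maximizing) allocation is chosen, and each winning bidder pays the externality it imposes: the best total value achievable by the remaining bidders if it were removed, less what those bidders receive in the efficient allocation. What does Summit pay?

Efficient allocation: Brightly→Slot 1 ($33), Nimbus→Slot 7 ($123), Harbor→Slot 5 ($110), Summit→Slot 6 ($121), Talus→Slot 4 ($143); total welfare W = $530.
Summit receives Slot 6 at value $121, so the others get W − 121 = $409.
Without Summit: best allocation of the remaining 4 bidders over all 5 slots is Brightly→Slot 6 ($91), Nimbus→Slot 7 ($123), Harbor→Slot 5 ($110), Talus→Slot 4 ($143), total $467.
VCG payment = (others' best without Summit) − (others' welfare with Summit) = 467 − 409 = $58.

Summit pays $58.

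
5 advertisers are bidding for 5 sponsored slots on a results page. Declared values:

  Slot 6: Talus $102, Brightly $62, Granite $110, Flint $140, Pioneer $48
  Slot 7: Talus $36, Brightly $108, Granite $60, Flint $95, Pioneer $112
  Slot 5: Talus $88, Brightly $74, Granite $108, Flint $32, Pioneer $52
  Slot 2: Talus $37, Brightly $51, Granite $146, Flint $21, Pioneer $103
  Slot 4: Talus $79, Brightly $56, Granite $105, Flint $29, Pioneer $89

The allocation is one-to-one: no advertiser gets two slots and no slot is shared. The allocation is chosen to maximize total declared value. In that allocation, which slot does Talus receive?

Optimal: Talus→Slot 5 ($88), Brightly→Slot 7 ($108), Granite→Slot 2 ($146), Flint→Slot 6 ($140), Pioneer→Slot 4 ($89) — total 88+108+146+140+89 = $571.
Row-greedy (each advertiser in turn takes its best remaining slot) gives $477, worse by 94.
Swapping Talus↔Pioneer (Talus→Slot 4 $79, Pioneer→Slot 5 $52) loses 46.
Checked against all permutations: $571 is optimal.
Talus's own top slot is Slot 6 ($102), but forcing Talus→Slot 6 and reassigning the rest optimally gives only $506 — worse by 65.

Talus receives Slot 5.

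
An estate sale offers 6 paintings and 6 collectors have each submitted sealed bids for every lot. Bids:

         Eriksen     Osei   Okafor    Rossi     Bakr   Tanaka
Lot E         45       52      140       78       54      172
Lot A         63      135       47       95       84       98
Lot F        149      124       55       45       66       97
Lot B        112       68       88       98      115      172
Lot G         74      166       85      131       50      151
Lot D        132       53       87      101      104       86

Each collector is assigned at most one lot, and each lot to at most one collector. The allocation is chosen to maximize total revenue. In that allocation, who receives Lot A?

Osei receives Lot A.

This is a one-to-one assignment (maximum-weight bipartite matching).
Optimal: Eriksen→Lot F ($149), Osei→Lot A ($135), Okafor→Lot E ($140), Rossi→Lot G ($131), Bakr→Lot D ($104), Tanaka→Lot B ($172) — total 149+135+140+131+104+172 = $831.
Row-greedy (each collector in turn takes its best remaining lot) gives $769, worse by 62.
Next-best assignment: Eriksen→Lot F, Osei→Lot G, Okafor→Lot E, Rossi→Lot A, Bakr→Lot D, Tanaka→Lot B = $826.
Swapping Okafor↔Rossi (Okafor→Lot G $85, Rossi→Lot E $78) loses 108.
No other one-to-one assignment exceeds $831.
Osei's own top lot is Lot G ($166), but forcing Osei→Lot G and reassigning the rest optimally gives only $826 — worse by 5.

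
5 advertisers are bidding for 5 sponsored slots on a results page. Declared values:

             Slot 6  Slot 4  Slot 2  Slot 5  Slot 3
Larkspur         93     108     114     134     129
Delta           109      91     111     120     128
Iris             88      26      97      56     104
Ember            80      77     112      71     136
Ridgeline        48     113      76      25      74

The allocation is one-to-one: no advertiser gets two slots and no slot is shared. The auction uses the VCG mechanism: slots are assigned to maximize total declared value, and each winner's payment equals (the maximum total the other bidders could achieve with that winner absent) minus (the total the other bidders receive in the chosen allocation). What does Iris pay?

Iris pays $2.

Efficient allocation: Larkspur→Slot 5 ($134), Delta→Slot 6 ($109), Iris→Slot 2 ($97), Ember→Slot 3 ($136), Ridgeline→Slot 4 ($113); total welfare W = $589.
Iris receives Slot 2 at value $97, so the others get W − 97 = $492.
Without Iris: best allocation of the remaining 4 bidders over all 5 slots is Larkspur→Slot 5 ($134), Delta→Slot 2 ($111), Ember→Slot 3 ($136), Ridgeline→Slot 4 ($113), total $494.
VCG payment = (others' best without Iris) − (others' welfare with Iris) = 494 − 492 = $2.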